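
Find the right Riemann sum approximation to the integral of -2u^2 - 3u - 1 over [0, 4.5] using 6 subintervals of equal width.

-116.71875

Δu = (4.5 − 0)/6 = 0.75.
Right endpoints: 0.75, 1.5, 2.25, 3, 3.75, 4.5.
f(0.75) = -4.375, f(1.5) = -10, f(2.25) = -17.875, f(3) = -28, f(3.75) = -40.375, f(4.5) = -55.
Sum = Δu · [f(0.75) + f(1.5) + f(2.25) + ...].
Sum = -116.71875.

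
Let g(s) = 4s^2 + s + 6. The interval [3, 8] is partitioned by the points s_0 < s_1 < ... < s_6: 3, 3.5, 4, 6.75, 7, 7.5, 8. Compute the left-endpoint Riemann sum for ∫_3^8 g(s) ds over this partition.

Subinterval widths: 0.5, 0.5, 2.75, 0.25, 0.5, 0.5.
Left endpoints: 3, 3.5, 4, 6.75, 7, 7.5.
g(3) = 45, g(3.5) = 58.5, g(4) = 74, g(6.75) = 195, g(7) = 209, g(7.5) = 238.5.
Sum = Σ Δs_i · g(s_i).
Sum = 527.75.

527.75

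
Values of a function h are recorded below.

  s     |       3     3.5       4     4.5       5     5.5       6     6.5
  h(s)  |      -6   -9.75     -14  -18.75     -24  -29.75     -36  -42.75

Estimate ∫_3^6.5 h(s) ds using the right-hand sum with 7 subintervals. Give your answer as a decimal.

-87.5

Δs = 0.5.
Sum = 0.5·[(-9.75) + (-14) + (-18.75) + (-24) + (-29.75) + (-36) + (-42.75)] = -87.5.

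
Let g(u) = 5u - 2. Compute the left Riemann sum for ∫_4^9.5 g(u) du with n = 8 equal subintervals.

165.171875

Δu = (9.5 − 4)/8 = 0.6875.
Left endpoints: 4, 4.6875, 5.375, 6.0625, 6.75, 7.4375, 8.125, 8.8125.
g(4) = 18, g(4.6875) = 21.4375, g(5.375) = 24.875, g(6.0625) = 28.3125, g(6.75) = 31.75, g(7.4375) = 35.1875, g(8.125) = 38.625, g(8.8125) = 42.0625.
Sum = Δu · [g(4) + g(4.6875) + g(5.375) + ...].
Sum = 165.171875.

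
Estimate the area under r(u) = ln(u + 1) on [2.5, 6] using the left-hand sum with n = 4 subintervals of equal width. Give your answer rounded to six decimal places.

5.424367

Δu = (6 − 2.5)/4 = 0.875.
Left endpoints: 2.5, 3.375, 4.25, 5.125.
r(2.5) ≈ 1.252763, r(3.375) ≈ 1.475907, r(4.25) ≈ 1.658228, r(5.125) ≈ 1.812379.
Sum = Δu · [r(2.5) + r(3.375) + r(4.25) + r(5.125)].
Sum ≈ 5.424367.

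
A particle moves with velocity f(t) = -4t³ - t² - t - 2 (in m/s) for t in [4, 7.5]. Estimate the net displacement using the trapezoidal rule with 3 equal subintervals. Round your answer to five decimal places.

Δt = (7.5 − 4)/3 = 7/6.
f(4) = -278, f(31/6) = -63239/108, f(19/3) = -28744/27, f(7.5) = -1753.25.
T_3 = (Δt/2)·[f(t_0) + 2f(t_1) + 2f(t_2) + f(t_3)].
Sum ≈ -3110.05787.

-3110.05787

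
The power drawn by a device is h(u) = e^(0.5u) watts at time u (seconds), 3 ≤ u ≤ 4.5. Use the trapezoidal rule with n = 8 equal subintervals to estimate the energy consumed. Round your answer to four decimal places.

10.0194

Δu = (4.5 − 3)/8 = 0.1875.
h(3) ≈ 4.4817, h(3.1875) ≈ 4.9222, h(3.375) ≈ 5.4059, h(3.5625) ≈ 5.9373, h(3.75) ≈ 6.5208, h(3.9375) ≈ 7.1617, h(4.125) ≈ 7.8656, h(4.3125) ≈ 8.6387, h(4.5) ≈ 9.4877.
T_8 = (Δu/2)·[h(u_0) + 2h(u_1) + ... + 2h(u_{7}) + h(u_8)].
Sum ≈ 10.0194.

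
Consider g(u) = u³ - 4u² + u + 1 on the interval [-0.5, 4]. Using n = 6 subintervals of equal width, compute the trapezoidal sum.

-8.61328125

Δu = (4 − (-0.5))/6 = 0.75.
g(-0.5) = -0.625, g(0.25) = 1.015625, g(1) = -1, g(1.75) = -4.140625, g(2.5) = -5.875, g(3.25) = -3.671875, g(4) = 5.
T_6 = (Δu/2)·[g(u_0) + 2g(u_1) + ... + 2g(u_{5}) + g(u_6)].
Sum = -8.61328125.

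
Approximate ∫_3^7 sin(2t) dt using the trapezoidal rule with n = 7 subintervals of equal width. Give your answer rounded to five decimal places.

0.36590

Δt = (7 − 3)/7 = 4/7.
f(3) ≈ -0.27942, f(25/7) ≈ 0.75763, f(29/7) ≈ 0.90824, f(33/7) ≈ -0.00379, f(37/7) ≈ -0.91139, f(41/7) ≈ -0.75265, f(45/7) ≈ 0.28669, f(7) ≈ 0.99061.
T_7 = (Δt/2)·[f(t_0) + 2f(t_1) + ... + 2f(t_{6}) + f(t_7)].
Sum ≈ 0.36590.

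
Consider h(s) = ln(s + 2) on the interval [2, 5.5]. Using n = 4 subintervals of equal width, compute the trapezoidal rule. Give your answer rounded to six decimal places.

6.059173

Δs = (5.5 − 2)/4 = 0.875.
h(2) ≈ 1.386294, h(2.875) ≈ 1.584120, h(3.75) ≈ 1.749200, h(4.625) ≈ 1.890850, h(5.5) ≈ 2.014903.
T_4 = (Δs/2)·[h(s_0) + 2h(s_1) + 2h(s_2) + 2h(s_3) + h(s_4)].
Sum ≈ 6.059173.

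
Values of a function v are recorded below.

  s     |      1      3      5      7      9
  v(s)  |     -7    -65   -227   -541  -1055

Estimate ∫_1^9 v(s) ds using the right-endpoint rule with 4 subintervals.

Δs = 2.
Sum = 2·[(-65) + (-227) + (-541) + (-1055)] = -3776.

-3776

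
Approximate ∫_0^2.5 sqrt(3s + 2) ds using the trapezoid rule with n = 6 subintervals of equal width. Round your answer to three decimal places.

Δs = (2.5 − 0)/6 = 5/12.
f(0) ≈ 1.414, f(5/12) ≈ 1.803, f(5/6) ≈ 2.121, f(1.25) ≈ 2.398, f(5/3) ≈ 2.646, f(25/12) ≈ 2.872, f(2.5) ≈ 3.082.
T_6 = (Δs/2)·[f(s_0) + 2f(s_1) + ... + 2f(s_{5}) + f(s_6)].
Sum ≈ 5.870.

5.870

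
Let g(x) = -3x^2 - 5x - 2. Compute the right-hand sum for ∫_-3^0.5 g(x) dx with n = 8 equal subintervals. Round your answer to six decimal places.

-10.670898

Δx = (0.5 − (-3))/8 = 0.4375.
Right endpoints: -2.5625, -2.125, -1.6875, -1.25, -0.8125, -0.375, 0.0625, 0.5.
g(-2.5625) = -8.88671875, g(-2.125) = -4.921875, g(-1.6875) = -2.10546875, g(-1.25) = -0.4375, g(-0.8125) = 0.08203125, g(-0.375) = -0.546875, g(0.0625) = -2.32421875, g(0.5) = -5.25.
Sum = Δx · [g(-2.5625) + g(-2.125) + g(-1.6875) + ...].
Sum ≈ -10.670898.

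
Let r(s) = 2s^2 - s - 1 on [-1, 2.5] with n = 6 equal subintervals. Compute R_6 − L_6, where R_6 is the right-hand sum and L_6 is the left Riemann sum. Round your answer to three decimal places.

R_6 ≈ 7.39699.
L_6 ≈ 3.31366.
R_6 − L_6 ≈ 4.083.

4.083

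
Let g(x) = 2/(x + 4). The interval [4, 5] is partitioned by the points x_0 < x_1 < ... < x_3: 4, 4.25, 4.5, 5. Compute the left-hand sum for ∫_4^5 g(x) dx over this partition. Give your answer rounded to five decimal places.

Subinterval widths: 0.25, 0.25, 0.5.
Left endpoints: 4, 4.25, 4.5.
g(4) = 0.25, g(4.25) = 8/33, g(4.5) = 4/17.
Sum = Σ Δx_i · g(x_i).
Sum ≈ 0.24075.

0.24075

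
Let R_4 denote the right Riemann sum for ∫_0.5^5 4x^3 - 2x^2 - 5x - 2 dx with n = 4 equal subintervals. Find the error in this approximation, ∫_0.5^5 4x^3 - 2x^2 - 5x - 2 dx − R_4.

-269.89453125

Exact integral: ∫_0.5^5 f(x) dx = 470.8125.
R_4 = 740.70703125.
Error = 470.8125 − 740.70703125 = -269.89453125.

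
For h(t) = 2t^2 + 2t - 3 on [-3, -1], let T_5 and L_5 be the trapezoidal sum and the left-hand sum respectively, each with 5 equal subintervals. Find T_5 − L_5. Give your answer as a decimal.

-2.4

T_5 = 3.44.
L_5 = 5.84.
T_5 − L_5 = -2.4.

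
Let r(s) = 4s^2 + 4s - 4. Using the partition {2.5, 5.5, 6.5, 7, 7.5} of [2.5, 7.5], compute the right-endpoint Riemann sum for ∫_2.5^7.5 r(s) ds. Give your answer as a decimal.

Subinterval widths: 3, 1, 0.5, 0.5.
Right endpoints: 5.5, 6.5, 7, 7.5.
r(5.5) = 139, r(6.5) = 191, r(7) = 220, r(7.5) = 251.
Sum = Σ Δs_i · r(s_i).
Sum = 843.5.

843.5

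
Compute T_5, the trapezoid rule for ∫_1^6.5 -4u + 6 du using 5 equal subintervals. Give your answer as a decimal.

Δu = (6.5 − 1)/5 = 1.1.
f(1) = 2, f(2.1) = -2.4, f(3.2) = -6.8, f(4.3) = -11.2, f(5.4) = -15.6, f(6.5) = -20.
T_5 = (Δu/2)·[f(u_0) + 2f(u_1) + ... + 2f(u_{4}) + f(u_5)].
Sum = -49.5.

-49.5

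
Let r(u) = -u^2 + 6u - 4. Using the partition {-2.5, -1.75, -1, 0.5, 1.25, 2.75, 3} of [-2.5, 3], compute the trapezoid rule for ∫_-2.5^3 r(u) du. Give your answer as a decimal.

-29.296875

Subinterval widths: 0.75, 0.75, 1.5, 0.75, 1.5, 0.25.
r(-2.5) = -25.25, r(-1.75) = -17.5625, r(-1) = -11, r(0.5) = -1.25, r(1.25) = 1.9375, r(2.75) = 4.9375, r(3) = 5.
On each subinterval the trapezoid contributes (Δu_i/2)·[r(u_{i-1}) + r(u_i)].
Sum = -29.296875.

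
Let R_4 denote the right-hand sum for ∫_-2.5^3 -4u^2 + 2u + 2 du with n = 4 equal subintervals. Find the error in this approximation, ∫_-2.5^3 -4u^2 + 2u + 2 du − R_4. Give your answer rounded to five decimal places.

6.93229

Exact integral: ∫_-2.5^3 f(u) du ≈ -43.0833333.
R_4 = -50.015625.
Error ≈ -43.0833333 − (-50.015625) ≈ 6.93229.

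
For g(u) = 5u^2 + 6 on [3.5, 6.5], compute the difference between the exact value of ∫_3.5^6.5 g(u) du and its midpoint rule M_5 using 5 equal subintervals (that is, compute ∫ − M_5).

0.45

Exact integral: ∫_3.5^6.5 g(u) du = 404.25.
M_5 = 403.8.
Error = 404.25 − 403.8 = 0.45.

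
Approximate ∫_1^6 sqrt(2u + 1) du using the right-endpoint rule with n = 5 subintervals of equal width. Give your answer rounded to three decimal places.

Δu = (6 − 1)/5 = 1.
Right endpoints: 2, 3, 4, 5, 6.
f(2) ≈ 2.236, f(3) ≈ 2.646, f(4) ≈ 3.000, f(5) ≈ 3.317, f(6) ≈ 3.606.
Sum = Δu · [f(2) + f(3) + f(4) + f(5) + f(6)].
Sum ≈ 14.804.

14.804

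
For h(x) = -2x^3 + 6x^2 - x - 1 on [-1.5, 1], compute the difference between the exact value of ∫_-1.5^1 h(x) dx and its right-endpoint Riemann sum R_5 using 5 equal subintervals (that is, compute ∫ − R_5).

3.90625

Exact integral: ∫_-1.5^1 h(x) dx = 8.90625.
R_5 = 5.
Error = 8.90625 − 5 = 3.90625.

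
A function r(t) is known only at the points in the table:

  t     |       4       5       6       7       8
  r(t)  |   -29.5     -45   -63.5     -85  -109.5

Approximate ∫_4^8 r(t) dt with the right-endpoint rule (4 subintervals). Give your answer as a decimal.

Δt = 1.
Sum = 1·[(-45) + (-63.5) + (-85) + (-109.5)] = -303.

-303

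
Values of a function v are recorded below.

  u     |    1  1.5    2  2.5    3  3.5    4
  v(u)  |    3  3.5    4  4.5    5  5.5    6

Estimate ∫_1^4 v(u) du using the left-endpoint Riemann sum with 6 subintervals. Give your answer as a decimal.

Δu = 0.5.
Sum = 0.5·[3 + 3.5 + 4 + 4.5 + 5 + 5.5] = 12.75.

12.75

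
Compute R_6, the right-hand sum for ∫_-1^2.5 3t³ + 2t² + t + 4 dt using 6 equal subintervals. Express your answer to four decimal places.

Δt = (2.5 − (-1))/6 = 7/12.
Right endpoints: -5/12, 1/6, 0.75, 4/3, 23/12, 2.5.
f(-5/12) = 713/192, f(1/6) = 305/72, f(0.75) = 7.140625, f(4/3) = 16, f(23/12) = 19807/576, f(2.5) = 65.875.
Sum = Δt · [f(-5/12) + f(1/6) + f(0.75) + ...].
Sum ≈ 76.6223.

76.6223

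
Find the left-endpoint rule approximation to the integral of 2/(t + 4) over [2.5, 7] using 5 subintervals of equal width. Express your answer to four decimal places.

1.1109

Δt = (7 − 2.5)/5 = 0.9.
Left endpoints: 2.5, 3.4, 4.3, 5.2, 6.1.
f(2.5) = 4/13, f(3.4) = 10/37, f(4.3) = 20/83, f(5.2) = 5/23, f(6.1) = 20/101.
Sum = Δt · [f(2.5) + f(3.4) + f(4.3) + f(5.2) + f(6.1)].
Sum ≈ 1.1109.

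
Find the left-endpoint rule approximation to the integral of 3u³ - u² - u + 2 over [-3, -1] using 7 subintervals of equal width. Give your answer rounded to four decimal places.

Δu = (-1 − (-3))/7 = 2/7.
Left endpoints: -3, -19/7, -17/7, -15/7, -13/7, -11/7, -9/7.
f(-3) = -85, f(-19/7) = -21487/343, f(-17/7) = -15243/343, f(-15/7) = -10279/343, f(-13/7) = -6451/343, f(-11/7) = -3615/343, f(-9/7) = -1627/343.
Sum = Δu · [f(-3) + f(-19/7) + f(-17/7) + ...].
Sum ≈ -73.1837.

-73.1837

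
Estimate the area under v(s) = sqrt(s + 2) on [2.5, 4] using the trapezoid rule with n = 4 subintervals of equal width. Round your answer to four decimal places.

3.4336

Δs = (4 − 2.5)/4 = 0.375.
v(2.5) ≈ 2.1213, v(2.875) ≈ 2.2079, v(3.25) ≈ 2.2913, v(3.625) ≈ 2.3717, v(4) ≈ 2.4495.
T_4 = (Δs/2)·[v(s_0) + 2v(s_1) + 2v(s_2) + 2v(s_3) + v(s_4)].
Sum ≈ 3.4336.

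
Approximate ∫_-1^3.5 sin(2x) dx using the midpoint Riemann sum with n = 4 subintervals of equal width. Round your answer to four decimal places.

-0.7294

Δx = (3.5 − (-1))/4 = 1.125.
Midpoints: -0.4375, 0.6875, 1.8125, 2.9375.
f(-0.4375) ≈ -0.7675, f(0.6875) ≈ 0.9809, f(1.8125) ≈ -0.4648, f(2.9375) ≈ -0.3969.
Sum = Δx · [f(-0.4375) + f(0.6875) + f(1.8125) + f(2.9375)].
Sum ≈ -0.7294.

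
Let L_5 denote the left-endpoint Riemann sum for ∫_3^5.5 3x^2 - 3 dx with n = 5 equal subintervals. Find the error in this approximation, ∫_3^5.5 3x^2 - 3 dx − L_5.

15.625

Exact integral: ∫_3^5.5 f(x) dx = 131.875.
L_5 = 116.25.
Error = 131.875 − 116.25 = 15.625.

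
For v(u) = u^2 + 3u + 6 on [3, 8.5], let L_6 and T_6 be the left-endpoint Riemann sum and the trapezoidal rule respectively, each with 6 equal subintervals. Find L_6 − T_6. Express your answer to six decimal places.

-36.552083

L_6 ≈ 287.80150463.
T_6 ≈ 324.35358796.
L_6 − T_6 ≈ -36.552083.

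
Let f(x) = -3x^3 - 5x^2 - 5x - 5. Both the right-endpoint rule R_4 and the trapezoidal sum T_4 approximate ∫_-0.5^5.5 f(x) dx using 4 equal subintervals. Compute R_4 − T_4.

-509.625

R_4 = -1640.25.
T_4 = -1130.625.
R_4 − T_4 = -509.625.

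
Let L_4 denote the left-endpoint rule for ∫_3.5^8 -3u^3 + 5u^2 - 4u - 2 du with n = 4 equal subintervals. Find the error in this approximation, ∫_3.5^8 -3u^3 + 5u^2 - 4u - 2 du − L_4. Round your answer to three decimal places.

-611.851

Exact integral: ∫_3.5^8 f(u) du = -2290.078125.
L_4 ≈ -1678.22754.
Error ≈ -2290.078125 − (-1678.22754) ≈ -611.851.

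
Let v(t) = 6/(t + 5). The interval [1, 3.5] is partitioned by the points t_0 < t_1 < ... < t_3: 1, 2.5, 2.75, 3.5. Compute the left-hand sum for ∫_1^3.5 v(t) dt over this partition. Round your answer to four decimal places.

2.2806

Subinterval widths: 1.5, 0.25, 0.75.
Left endpoints: 1, 2.5, 2.75.
v(1) = 1, v(2.5) = 0.8, v(2.75) = 24/31.
Sum = Σ Δt_i · v(t_i).
Sum ≈ 2.2806.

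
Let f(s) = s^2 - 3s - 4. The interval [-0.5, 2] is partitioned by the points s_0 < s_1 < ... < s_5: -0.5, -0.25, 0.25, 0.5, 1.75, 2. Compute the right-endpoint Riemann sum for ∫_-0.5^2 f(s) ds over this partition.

-13.6875

Subinterval widths: 0.25, 0.5, 0.25, 1.25, 0.25.
Right endpoints: -0.25, 0.25, 0.5, 1.75, 2.
f(-0.25) = -3.1875, f(0.25) = -4.6875, f(0.5) = -5.25, f(1.75) = -6.1875, f(2) = -6.
Sum = Σ Δs_i · f(s_i).
Sum = -13.6875.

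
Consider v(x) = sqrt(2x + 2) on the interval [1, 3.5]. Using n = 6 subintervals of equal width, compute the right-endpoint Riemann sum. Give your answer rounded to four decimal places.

Δx = (3.5 − 1)/6 = 5/12.
Right endpoints: 17/12, 11/6, 2.25, 8/3, 37/12, 3.5.
v(17/12) ≈ 2.1985, v(11/6) ≈ 2.3805, v(2.25) ≈ 2.5495, v(8/3) ≈ 2.7080, v(37/12) ≈ 2.8577, v(3.5) ≈ 3.0000.
Sum = Δx · [v(17/12) + v(11/6) + v(2.25) + ...].
Sum ≈ 6.5393.

6.5393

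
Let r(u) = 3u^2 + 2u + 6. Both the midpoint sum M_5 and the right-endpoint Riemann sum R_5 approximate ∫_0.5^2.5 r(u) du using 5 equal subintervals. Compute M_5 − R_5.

M_5 = 33.42.
R_5 = 38.06.
M_5 − R_5 = -4.64.

-4.64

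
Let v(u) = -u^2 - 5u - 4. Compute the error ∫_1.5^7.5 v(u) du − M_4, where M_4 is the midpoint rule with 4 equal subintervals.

-1.125

Exact integral: ∫_1.5^7.5 v(u) du = -298.5.
M_4 = -297.375.
Error = -298.5 − (-297.375) = -1.125.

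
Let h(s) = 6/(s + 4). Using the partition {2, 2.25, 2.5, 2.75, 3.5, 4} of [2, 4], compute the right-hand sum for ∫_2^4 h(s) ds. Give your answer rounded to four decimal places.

Subinterval widths: 0.25, 0.25, 0.25, 0.75, 0.5.
Right endpoints: 2.25, 2.5, 2.75, 3.5, 4.
h(2.25) = 0.96, h(2.5) = 12/13, h(2.75) = 8/9, h(3.5) = 0.8, h(4) = 0.75.
Sum = Σ Δs_i · h(s_i).
Sum ≈ 1.6680.

1.6680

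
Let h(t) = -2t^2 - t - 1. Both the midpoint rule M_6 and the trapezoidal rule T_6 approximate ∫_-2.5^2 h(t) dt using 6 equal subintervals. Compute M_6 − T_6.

1.265625

M_6 = -18.703125.
T_6 = -19.96875.
M_6 − T_6 = 1.265625.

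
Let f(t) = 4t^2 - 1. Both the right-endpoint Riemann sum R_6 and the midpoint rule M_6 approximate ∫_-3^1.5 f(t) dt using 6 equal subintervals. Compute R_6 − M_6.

R_6 = 27.5625.
M_6 = 35.15625.
R_6 − M_6 = -7.59375.

-7.59375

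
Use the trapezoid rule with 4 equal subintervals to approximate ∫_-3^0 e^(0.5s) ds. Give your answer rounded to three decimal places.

Δs = (0 − (-3))/4 = 0.75.
f(-3) ≈ 0.223, f(-2.25) ≈ 0.325, f(-1.5) ≈ 0.472, f(-0.75) ≈ 0.687, f(0) ≈ 1.000.
T_4 = (Δs/2)·[f(s_0) + 2f(s_1) + 2f(s_2) + 2f(s_3) + f(s_4)].
Sum ≈ 1.572.

1.572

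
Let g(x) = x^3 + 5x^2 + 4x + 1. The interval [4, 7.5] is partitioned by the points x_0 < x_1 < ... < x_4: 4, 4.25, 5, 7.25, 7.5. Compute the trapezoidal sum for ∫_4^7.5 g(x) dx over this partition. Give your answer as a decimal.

Subinterval widths: 0.25, 0.75, 2.25, 0.25.
g(4) = 161, g(4.25) = 185.078125, g(5) = 271, g(7.25) = 673.890625, g(7.5) = 734.125.
On each subinterval the trapezoid contributes (Δx_i/2)·[g(x_{i-1}) + g(x_i)].
Sum = 1453.29296875.

1453.29296875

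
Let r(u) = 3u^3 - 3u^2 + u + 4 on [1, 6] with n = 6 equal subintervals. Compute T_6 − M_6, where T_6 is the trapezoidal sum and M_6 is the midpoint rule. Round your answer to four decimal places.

T_6 ≈ 810.243056.
M_6 ≈ 785.503472.
T_6 − M_6 ≈ 24.7396.

24.7396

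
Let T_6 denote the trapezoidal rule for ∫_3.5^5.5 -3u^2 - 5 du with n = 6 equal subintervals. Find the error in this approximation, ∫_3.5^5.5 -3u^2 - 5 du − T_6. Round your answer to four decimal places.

0.1111

Exact integral: ∫_3.5^5.5 f(u) du = -133.5.
T_6 ≈ -133.611111.
Error ≈ -133.5 − (-133.611111) ≈ 0.1111.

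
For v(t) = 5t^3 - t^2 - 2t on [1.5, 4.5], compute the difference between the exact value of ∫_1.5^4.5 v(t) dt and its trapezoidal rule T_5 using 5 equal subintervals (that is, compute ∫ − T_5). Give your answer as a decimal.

-7.92

Exact integral: ∫_1.5^4.5 v(t) dt = 459.
T_5 = 466.92.
Error = 459 − 466.92 = -7.92.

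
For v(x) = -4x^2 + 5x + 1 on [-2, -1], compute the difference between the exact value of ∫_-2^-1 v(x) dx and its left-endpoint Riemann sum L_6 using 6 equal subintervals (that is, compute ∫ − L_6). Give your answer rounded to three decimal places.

Exact integral: ∫_-2^-1 v(x) dx ≈ -15.83333.
L_6 ≈ -17.26852.
Error ≈ -15.83333 − (-17.26852) ≈ 1.435.

1.435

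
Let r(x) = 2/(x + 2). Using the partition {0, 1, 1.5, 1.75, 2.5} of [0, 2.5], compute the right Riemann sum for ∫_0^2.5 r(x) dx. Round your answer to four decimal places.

Subinterval widths: 1, 0.5, 0.25, 0.75.
Right endpoints: 1, 1.5, 1.75, 2.5.
r(1) = 2/3, r(1.5) = 4/7, r(1.75) = 8/15, r(2.5) = 4/9.
Sum = Σ Δx_i · r(x_i).
Sum ≈ 1.4190.

1.4190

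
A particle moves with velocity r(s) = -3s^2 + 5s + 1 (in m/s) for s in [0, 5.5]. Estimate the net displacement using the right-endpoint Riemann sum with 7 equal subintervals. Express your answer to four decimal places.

-111.7959

Δs = (5.5 − 0)/7 = 11/14.
Right endpoints: 11/14, 11/7, 33/14, 22/7, 55/14, 33/7, 5.5.
r(11/14) = 603/196, r(11/7) = 71/49, r(33/14) = -761/196, r(22/7) = -633/49, r(55/14) = -5029/196, r(33/7) = -2063/49, r(5.5) = -62.25.
Sum = Δs · [r(11/14) + r(11/7) + r(33/14) + ...].
Sum ≈ -111.7959.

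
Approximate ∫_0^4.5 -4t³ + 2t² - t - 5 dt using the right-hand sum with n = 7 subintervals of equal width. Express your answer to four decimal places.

-495.2755

Δt = (4.5 − 0)/7 = 9/14.
Right endpoints: 9/14, 9/7, 27/14, 18/7, 45/14, 27/7, 4.5.
f(9/14) = -4033/686, f(9/7) = -3938/343, f(27/14) = -19333/686, f(18/7) = -21389/343, f(45/14) = -82585/686, f(27/7) = -71564/343, f(4.5) = -333.5.
Sum = Δt · [f(9/14) + f(9/7) + f(27/14) + ...].
Sum ≈ -495.2755.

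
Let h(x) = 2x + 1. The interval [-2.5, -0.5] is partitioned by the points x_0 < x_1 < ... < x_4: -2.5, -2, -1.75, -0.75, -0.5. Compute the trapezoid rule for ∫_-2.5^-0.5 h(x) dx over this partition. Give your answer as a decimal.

Subinterval widths: 0.5, 0.25, 1, 0.25.
h(-2.5) = -4, h(-2) = -3, h(-1.75) = -2.5, h(-0.75) = -0.5, h(-0.5) = 0.
On each subinterval the trapezoid contributes (Δx_i/2)·[h(x_{i-1}) + h(x_i)].
Sum = -4.

-4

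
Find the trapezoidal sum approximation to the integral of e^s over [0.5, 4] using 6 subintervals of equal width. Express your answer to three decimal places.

Δs = (4 − 0.5)/6 = 7/12.
f(0.5) ≈ 1.649, f(13/12) ≈ 2.955, f(5/3) ≈ 5.294, f(2.25) ≈ 9.488, f(17/6) ≈ 17.002, f(41/12) ≈ 30.468, f(4) ≈ 54.598.
T_6 = (Δs/2)·[f(s_0) + 2f(s_1) + ... + 2f(s_{5}) + f(s_6)].
Sum ≈ 54.442.

54.442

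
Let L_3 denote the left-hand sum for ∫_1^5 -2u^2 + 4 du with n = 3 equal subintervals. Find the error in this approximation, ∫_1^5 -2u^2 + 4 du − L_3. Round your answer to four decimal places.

-29.6296

Exact integral: ∫_1^5 f(u) du ≈ -66.666667.
L_3 ≈ -37.037037.
Error ≈ -66.666667 − (-37.037037) ≈ -29.6296.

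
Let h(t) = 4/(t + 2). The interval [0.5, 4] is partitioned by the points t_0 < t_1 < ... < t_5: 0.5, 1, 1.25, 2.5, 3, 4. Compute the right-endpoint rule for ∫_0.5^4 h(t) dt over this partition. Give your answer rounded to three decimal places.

Subinterval widths: 0.5, 0.25, 1.25, 0.5, 1.
Right endpoints: 1, 1.25, 2.5, 3, 4.
h(1) = 4/3, h(1.25) = 16/13, h(2.5) = 8/9, h(3) = 0.8, h(4) = 2/3.
Sum = Σ Δt_i · h(t_i).
Sum ≈ 3.152.

3.152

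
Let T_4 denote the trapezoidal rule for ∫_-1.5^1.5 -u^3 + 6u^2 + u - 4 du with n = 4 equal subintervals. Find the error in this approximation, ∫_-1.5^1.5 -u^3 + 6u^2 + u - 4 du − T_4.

Exact integral: ∫_-1.5^1.5 f(u) du = 1.5.
T_4 = 3.1875.
Error = 1.5 − 3.1875 = -1.6875.

-1.6875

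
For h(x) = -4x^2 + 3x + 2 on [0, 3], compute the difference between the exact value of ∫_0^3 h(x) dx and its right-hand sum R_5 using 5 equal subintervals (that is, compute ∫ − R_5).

Exact integral: ∫_0^3 h(x) dx = -16.5.
R_5 = -25.32.
Error = -16.5 − (-25.32) = 8.82.

8.82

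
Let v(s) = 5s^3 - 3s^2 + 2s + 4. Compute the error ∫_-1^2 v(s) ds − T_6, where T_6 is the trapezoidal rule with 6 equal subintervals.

-0.5625

Exact integral: ∫_-1^2 v(s) ds = 24.75.
T_6 = 25.3125.
Error = 24.75 − 25.3125 = -0.5625.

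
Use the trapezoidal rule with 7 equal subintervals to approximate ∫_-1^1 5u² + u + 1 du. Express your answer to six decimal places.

Δu = (1 − (-1))/7 = 2/7.
f(-1) = 5, f(-5/7) = 139/49, f(-3/7) = 73/49, f(-1/7) = 47/49, f(1/7) = 61/49, f(3/7) = 115/49, f(5/7) = 209/49, f(1) = 7.
T_7 = (Δu/2)·[f(u_0) + 2f(u_1) + ... + 2f(u_{6}) + f(u_7)].
Sum ≈ 5.469388.

5.469388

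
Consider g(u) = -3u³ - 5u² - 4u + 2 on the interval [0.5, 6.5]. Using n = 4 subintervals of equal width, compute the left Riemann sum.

-1157.25

Δu = (6.5 − 0.5)/4 = 1.5.
Left endpoints: 0.5, 2, 3.5, 5.
g(0.5) = -1.625, g(2) = -50, g(3.5) = -201.875, g(5) = -518.
Sum = Δu · [g(0.5) + g(2) + g(3.5) + g(5)].
Sum = -1157.25.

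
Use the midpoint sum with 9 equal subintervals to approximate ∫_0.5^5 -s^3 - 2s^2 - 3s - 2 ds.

Δs = (5 − 0.5)/9 = 0.5.
Midpoints: 0.75, 1.25, 1.75, 2.25, 2.75, 3.25, 3.75, 4.25, 4.75.
f(0.75) = -5.796875, f(1.25) = -10.828125, f(1.75) = -18.734375, f(2.25) = -30.265625, f(2.75) = -46.171875, f(3.25) = -67.203125, f(3.75) = -94.109375, f(4.25) = -127.640625, f(4.75) = -168.546875.
Sum = Δs · [f(0.75) + f(1.25) + f(1.75) + ...].
Sum = -284.6484375.

-284.6484375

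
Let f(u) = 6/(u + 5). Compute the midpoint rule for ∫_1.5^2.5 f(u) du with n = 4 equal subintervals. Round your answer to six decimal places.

0.858513

Δu = (2.5 − 1.5)/4 = 0.25.
Midpoints: 1.625, 1.875, 2.125, 2.375.
f(1.625) = 48/53, f(1.875) = 48/55, f(2.125) = 16/19, f(2.375) = 48/59.
Sum = Δu · [f(1.625) + f(1.875) + f(2.125) + f(2.375)].
Sum ≈ 0.858513.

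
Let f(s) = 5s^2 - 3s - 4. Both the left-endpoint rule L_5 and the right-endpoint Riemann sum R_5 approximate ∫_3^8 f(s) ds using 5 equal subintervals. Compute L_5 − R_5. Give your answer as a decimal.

-260

L_5 = 580.
R_5 = 840.
L_5 − R_5 = -260.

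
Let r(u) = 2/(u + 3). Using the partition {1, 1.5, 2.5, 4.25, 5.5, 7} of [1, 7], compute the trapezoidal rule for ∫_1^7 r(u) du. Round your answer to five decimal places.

1.84566

Subinterval widths: 0.5, 1, 1.75, 1.25, 1.5.
r(1) = 0.5, r(1.5) = 4/9, r(2.5) = 4/11, r(4.25) = 8/29, r(5.5) = 4/17, r(7) = 0.2.
On each subinterval the trapezoid contributes (Δu_i/2)·[r(u_{i-1}) + r(u_i)].
Sum ≈ 1.84566.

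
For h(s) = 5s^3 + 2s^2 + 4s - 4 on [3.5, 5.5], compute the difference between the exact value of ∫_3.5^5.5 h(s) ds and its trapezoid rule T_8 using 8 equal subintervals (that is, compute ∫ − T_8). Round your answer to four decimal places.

-1.4479

Exact integral: ∫_3.5^5.5 h(s) ds ≈ 1066.583333.
T_8 = 1068.03125.
Error ≈ 1066.583333 − 1068.03125 ≈ -1.4479.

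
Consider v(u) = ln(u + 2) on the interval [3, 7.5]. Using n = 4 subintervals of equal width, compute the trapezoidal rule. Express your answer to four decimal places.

8.8301

Δu = (7.5 − 3)/4 = 1.125.
v(3) ≈ 1.6094, v(4.125) ≈ 1.8124, v(5.25) ≈ 1.9810, v(6.375) ≈ 2.1253, v(7.5) ≈ 2.2513.
T_4 = (Δu/2)·[v(u_0) + 2v(u_1) + 2v(u_2) + 2v(u_3) + v(u_4)].
Sum ≈ 8.8301.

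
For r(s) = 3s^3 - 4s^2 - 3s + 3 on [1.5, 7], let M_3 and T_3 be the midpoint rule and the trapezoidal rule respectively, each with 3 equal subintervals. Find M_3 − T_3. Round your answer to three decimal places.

-158.287

M_3 ≈ 1237.73235.
T_3 ≈ 1396.01968.
M_3 − T_3 ≈ -158.287.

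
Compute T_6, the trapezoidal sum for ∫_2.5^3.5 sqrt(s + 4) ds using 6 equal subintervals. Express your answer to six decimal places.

Δs = (3.5 − 2.5)/6 = 1/6.
f(2.5) ≈ 2.549510, f(8/3) ≈ 2.581989, f(17/6) ≈ 2.614065, f(3) ≈ 2.645751, f(19/6) ≈ 2.677063, f(10/3) ≈ 2.708013, f(3.5) ≈ 2.738613.
T_6 = (Δs/2)·[f(s_0) + 2f(s_1) + ... + 2f(s_{5}) + f(s_6)].
Sum ≈ 2.645157.

2.645157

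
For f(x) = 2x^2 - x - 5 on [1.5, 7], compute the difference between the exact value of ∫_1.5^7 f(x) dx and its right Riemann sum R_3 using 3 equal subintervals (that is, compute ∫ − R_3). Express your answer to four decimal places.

Exact integral: ∫_1.5^7 f(x) dx ≈ 175.541667.
R_3 ≈ 262.370370.
Error ≈ 175.541667 − 262.370370 ≈ -86.8287.

-86.8287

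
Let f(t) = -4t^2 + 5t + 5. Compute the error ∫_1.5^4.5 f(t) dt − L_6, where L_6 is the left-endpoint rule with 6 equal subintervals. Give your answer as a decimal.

-13.75

Exact integral: ∫_1.5^4.5 f(t) dt = -57.
L_6 = -43.25.
Error = -57 − (-43.25) = -13.75.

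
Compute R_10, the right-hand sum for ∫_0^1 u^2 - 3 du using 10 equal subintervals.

Δu = (1 − 0)/10 = 0.1.
Right endpoints: 0.1, 0.2, 0.3, 0.4, 0.5, 0.6, 0.7, 0.8, 0.9, 1.
f(0.1) = -2.99, f(0.2) = -2.96, f(0.3) = -2.91, f(0.4) = -2.84, f(0.5) = -2.75, f(0.6) = -2.64, f(0.7) = -2.51, f(0.8) = -2.36, f(0.9) = -2.19, f(1) = -2.
Sum = Δu · [f(0.1) + f(0.2) + f(0.3) + ...].
Sum = -2.615.

-2.615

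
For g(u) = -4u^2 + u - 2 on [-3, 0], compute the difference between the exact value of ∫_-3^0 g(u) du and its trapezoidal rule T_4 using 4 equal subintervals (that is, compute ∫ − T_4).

1.125

Exact integral: ∫_-3^0 g(u) du = -46.5.
T_4 = -47.625.
Error = -46.5 − (-47.625) = 1.125.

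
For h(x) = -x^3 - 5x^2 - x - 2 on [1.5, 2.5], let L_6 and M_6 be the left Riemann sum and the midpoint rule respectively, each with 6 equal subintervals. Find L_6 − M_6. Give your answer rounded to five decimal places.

2.69444

L_6 ≈ -30.1967593.
M_6 ≈ -32.8912037.
L_6 − M_6 ≈ 2.69444.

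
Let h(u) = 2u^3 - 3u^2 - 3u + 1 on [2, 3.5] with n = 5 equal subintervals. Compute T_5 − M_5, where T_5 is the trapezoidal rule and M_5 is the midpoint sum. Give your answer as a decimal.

0.455625

T_5 = 21.585.
M_5 = 21.129375.
T_5 − M_5 = 0.455625.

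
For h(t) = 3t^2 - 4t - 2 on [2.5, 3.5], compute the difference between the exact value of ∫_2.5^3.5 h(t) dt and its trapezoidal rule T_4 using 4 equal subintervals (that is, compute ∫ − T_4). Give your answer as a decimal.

-0.03125

Exact integral: ∫_2.5^3.5 h(t) dt = 13.25.
T_4 = 13.28125.
Error = 13.25 − 13.28125 = -0.03125.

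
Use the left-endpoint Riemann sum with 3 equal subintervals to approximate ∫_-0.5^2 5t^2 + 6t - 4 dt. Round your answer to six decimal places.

Δt = (2 − (-0.5))/3 = 5/6.
Left endpoints: -0.5, 1/3, 7/6.
f(-0.5) = -5.75, f(1/3) = -13/9, f(7/6) = 353/36.
Sum = Δt · [f(-0.5) + f(1/3) + f(7/6)].
Sum ≈ 2.175926.

2.175926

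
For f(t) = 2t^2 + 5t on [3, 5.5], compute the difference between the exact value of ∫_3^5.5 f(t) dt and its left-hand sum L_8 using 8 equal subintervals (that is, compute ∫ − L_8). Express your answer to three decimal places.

Exact integral: ∫_3^5.5 f(t) dt ≈ 146.04167.
L_8 ≈ 137.52930.
Error ≈ 146.04167 − 137.52930 ≈ 8.512.

8.512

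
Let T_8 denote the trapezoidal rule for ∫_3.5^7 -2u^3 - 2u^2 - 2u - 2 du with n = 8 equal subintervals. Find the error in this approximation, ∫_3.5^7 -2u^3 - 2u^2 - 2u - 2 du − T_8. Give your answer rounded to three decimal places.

Exact integral: ∫_3.5^7 f(u) du ≈ -1369.30208.
T_8 ≈ -1373.04248.
Error ≈ -1369.30208 − (-1373.04248) ≈ 3.740.

3.740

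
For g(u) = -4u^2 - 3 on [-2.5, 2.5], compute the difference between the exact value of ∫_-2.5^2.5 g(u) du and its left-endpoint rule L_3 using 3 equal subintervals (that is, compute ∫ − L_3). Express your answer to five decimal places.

Exact integral: ∫_-2.5^2.5 g(u) du ≈ -56.6666667.
L_3 ≈ -65.9259259.
Error ≈ -56.6666667 − (-65.9259259) ≈ 9.25926.

9.25926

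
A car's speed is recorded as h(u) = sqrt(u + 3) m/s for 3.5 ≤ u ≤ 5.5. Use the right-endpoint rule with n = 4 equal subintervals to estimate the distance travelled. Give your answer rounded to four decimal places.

5.5641

Δu = (5.5 − 3.5)/4 = 0.5.
Right endpoints: 4, 4.5, 5, 5.5.
h(4) ≈ 2.6458, h(4.5) ≈ 2.7386, h(5) ≈ 2.8284, h(5.5) ≈ 2.9155.
Sum = Δu · [h(4) + h(4.5) + h(5) + h(5.5)].
Sum ≈ 5.5641.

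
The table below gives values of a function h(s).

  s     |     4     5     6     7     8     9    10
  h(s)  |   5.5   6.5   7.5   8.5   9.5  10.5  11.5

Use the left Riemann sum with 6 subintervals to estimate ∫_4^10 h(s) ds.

48

Δs = 1.
Sum = 1·[5.5 + 6.5 + 7.5 + 8.5 + 9.5 + 10.5] = 48.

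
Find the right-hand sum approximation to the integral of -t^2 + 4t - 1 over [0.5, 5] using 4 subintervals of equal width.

Δt = (5 − 0.5)/4 = 1.125.
Right endpoints: 1.625, 2.75, 3.875, 5.
f(1.625) = 2.859375, f(2.75) = 2.4375, f(3.875) = -0.515625, f(5) = -6.
Sum = Δt · [f(1.625) + f(2.75) + f(3.875) + f(5)].
Sum = -1.37109375.

-1.37109375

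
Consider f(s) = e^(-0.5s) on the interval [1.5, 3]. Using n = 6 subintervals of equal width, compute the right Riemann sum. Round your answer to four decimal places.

Δs = (3 − 1.5)/6 = 0.25.
Right endpoints: 1.75, 2, 2.25, 2.5, 2.75, 3.
f(1.75) ≈ 0.4169, f(2) ≈ 0.3679, f(2.25) ≈ 0.3247, f(2.5) ≈ 0.2865, f(2.75) ≈ 0.2528, f(3) ≈ 0.2231.
Sum = Δs · [f(1.75) + f(2) + f(2.25) + ...].
Sum ≈ 0.4680.

0.4680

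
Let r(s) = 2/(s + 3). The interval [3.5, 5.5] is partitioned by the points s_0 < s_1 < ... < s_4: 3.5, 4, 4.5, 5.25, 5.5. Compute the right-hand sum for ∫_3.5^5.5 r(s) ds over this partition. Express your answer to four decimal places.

0.5168

Subinterval widths: 0.5, 0.5, 0.75, 0.25.
Right endpoints: 4, 4.5, 5.25, 5.5.
r(4) = 2/7, r(4.5) = 4/15, r(5.25) = 8/33, r(5.5) = 4/17.
Sum = Σ Δs_i · r(s_i).
Sum ≈ 0.5168.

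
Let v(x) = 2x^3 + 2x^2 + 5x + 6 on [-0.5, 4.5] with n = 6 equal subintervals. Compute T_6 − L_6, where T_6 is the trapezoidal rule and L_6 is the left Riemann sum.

T_6 ≈ 353.935185.
L_6 ≈ 250.810185.
T_6 − L_6 = 103.125.

103.125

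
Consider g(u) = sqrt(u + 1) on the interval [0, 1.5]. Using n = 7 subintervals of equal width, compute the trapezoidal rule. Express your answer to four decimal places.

1.9679

Δu = (1.5 − 0)/7 = 3/14.
g(0) ≈ 1.0000, g(3/14) ≈ 1.1019, g(3/7) ≈ 1.1952, g(9/14) ≈ 1.2817, g(6/7) ≈ 1.3628, g(15/14) ≈ 1.4392, g(9/7) ≈ 1.5119, g(1.5) ≈ 1.5811.
T_7 = (Δu/2)·[g(u_0) + 2g(u_1) + ... + 2g(u_{6}) + g(u_7)].
Sum ≈ 1.9679.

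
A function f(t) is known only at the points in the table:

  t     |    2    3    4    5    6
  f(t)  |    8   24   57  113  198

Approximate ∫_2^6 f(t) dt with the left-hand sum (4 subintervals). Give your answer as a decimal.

202

Δt = 1.
Sum = 1·[8 + 24 + 57 + 113] = 202.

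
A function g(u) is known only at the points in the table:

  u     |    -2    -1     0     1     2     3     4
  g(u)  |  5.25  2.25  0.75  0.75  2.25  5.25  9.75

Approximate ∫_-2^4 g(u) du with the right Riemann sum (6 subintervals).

Δu = 1.
Sum = 1·[2.25 + 0.75 + 0.75 + 2.25 + 5.25 + 9.75] = 21.

21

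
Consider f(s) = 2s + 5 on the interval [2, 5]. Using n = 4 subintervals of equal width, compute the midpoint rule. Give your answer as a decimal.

36

Δs = (5 − 2)/4 = 0.75.
Midpoints: 2.375, 3.125, 3.875, 4.625.
f(2.375) = 9.75, f(3.125) = 11.25, f(3.875) = 12.75, f(4.625) = 14.25.
Sum = Δs · [f(2.375) + f(3.125) + f(3.875) + f(4.625)].
Sum = 36.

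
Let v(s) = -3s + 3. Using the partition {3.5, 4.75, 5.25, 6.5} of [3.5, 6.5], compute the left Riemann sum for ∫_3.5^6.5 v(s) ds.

-30.9375

Subinterval widths: 1.25, 0.5, 1.25.
Left endpoints: 3.5, 4.75, 5.25.
v(3.5) = -7.5, v(4.75) = -11.25, v(5.25) = -12.75.
Sum = Σ Δs_i · v(s_i).
Sum = -30.9375.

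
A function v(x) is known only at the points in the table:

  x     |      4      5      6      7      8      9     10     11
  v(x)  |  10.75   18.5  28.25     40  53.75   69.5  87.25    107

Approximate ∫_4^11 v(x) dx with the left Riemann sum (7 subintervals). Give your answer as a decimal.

308

Δx = 1.
Sum = 1·[10.75 + 18.5 + 28.25 + 40 + 53.75 + 69.5 + 87.25] = 308.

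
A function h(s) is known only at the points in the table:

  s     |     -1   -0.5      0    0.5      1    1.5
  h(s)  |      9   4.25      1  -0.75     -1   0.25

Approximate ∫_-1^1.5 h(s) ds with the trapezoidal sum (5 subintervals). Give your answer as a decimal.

4.0625

Δs = 0.5.
T_5 = (0.5/2)·[9 + 2·4.25 + 2·1 + 2·(-0.75) + 2·(-1) + 0.25] = 4.0625.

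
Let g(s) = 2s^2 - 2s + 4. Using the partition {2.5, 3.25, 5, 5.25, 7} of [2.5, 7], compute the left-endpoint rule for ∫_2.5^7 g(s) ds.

137.3125

Subinterval widths: 0.75, 1.75, 0.25, 1.75.
Left endpoints: 2.5, 3.25, 5, 5.25.
g(2.5) = 11.5, g(3.25) = 18.625, g(5) = 44, g(5.25) = 48.625.
Sum = Σ Δs_i · g(s_i).
Sum = 137.3125.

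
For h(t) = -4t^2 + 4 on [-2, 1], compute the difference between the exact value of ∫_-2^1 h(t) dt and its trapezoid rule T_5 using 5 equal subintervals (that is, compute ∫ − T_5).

Exact integral: ∫_-2^1 h(t) dt = 0.
T_5 = -0.72.
Error = 0 − (-0.72) = 0.72.

0.72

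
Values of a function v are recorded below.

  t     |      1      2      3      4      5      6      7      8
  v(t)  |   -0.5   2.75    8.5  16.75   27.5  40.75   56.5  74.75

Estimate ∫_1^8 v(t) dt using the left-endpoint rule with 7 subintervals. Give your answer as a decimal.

Δt = 1.
Sum = 1·[(-0.5) + 2.75 + 8.5 + 16.75 + 27.5 + 40.75 + 56.5] = 152.25.

152.25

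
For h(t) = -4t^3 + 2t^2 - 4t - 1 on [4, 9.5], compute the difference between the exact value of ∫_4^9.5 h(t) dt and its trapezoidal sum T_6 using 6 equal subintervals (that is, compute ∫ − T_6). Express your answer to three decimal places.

60.850

Exact integral: ∫_4^9.5 h(t) dt ≈ -7514.14583.
T_6 ≈ -7574.99595.
Error ≈ -7514.14583 − (-7574.99595) ≈ 60.850.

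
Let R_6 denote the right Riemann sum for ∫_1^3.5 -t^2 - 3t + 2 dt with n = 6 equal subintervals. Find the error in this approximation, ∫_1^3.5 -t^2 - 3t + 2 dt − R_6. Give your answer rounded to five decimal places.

3.97859

Exact integral: ∫_1^3.5 f(t) dt ≈ -25.8333333.
R_6 ≈ -29.8119213.
Error ≈ -25.8333333 − (-29.8119213) ≈ 3.97859.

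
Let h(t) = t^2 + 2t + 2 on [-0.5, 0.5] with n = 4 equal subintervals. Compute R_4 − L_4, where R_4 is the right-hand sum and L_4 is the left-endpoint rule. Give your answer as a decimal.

R_4 = 2.34375.
L_4 = 1.84375.
R_4 − L_4 = 0.5.

0.5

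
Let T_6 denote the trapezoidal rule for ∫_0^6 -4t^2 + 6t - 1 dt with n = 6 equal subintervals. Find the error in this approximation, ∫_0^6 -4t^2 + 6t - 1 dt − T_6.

Exact integral: ∫_0^6 f(t) dt = -186.
T_6 = -190.
Error = -186 − (-190) = 4.

4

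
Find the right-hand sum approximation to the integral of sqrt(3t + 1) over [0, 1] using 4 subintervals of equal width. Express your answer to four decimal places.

1.6767

Δt = (1 − 0)/4 = 0.25.
Right endpoints: 0.25, 0.5, 0.75, 1.
f(0.25) ≈ 1.3229, f(0.5) ≈ 1.5811, f(0.75) ≈ 1.8028, f(1) ≈ 2.0000.
Sum = Δt · [f(0.25) + f(0.5) + f(0.75) + f(1)].
Sum ≈ 1.6767.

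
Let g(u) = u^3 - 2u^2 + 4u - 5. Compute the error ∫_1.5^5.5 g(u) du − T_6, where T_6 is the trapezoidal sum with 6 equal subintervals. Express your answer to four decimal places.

Exact integral: ∫_1.5^5.5 g(u) du ≈ 154.833333.
T_6 ≈ 157.351852.
Error ≈ 154.833333 − 157.351852 ≈ -2.5185.

-2.5185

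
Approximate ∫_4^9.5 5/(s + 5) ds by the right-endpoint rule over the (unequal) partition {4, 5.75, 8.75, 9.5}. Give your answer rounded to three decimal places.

2.163

Subinterval widths: 1.75, 3, 0.75.
Right endpoints: 5.75, 8.75, 9.5.
f(5.75) = 20/43, f(8.75) = 4/11, f(9.5) = 10/29.
Sum = Σ Δs_i · f(s_i).
Sum ≈ 2.163.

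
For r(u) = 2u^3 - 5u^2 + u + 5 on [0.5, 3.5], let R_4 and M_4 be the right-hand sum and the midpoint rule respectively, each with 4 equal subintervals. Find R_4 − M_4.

13.640625

R_4 = 37.40625.
M_4 = 23.765625.
R_4 − M_4 = 13.640625.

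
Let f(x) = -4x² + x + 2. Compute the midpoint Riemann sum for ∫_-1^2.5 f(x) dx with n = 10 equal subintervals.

-12.39875

Δx = (2.5 − (-1))/10 = 0.35.
Midpoints: -0.825, -0.475, -0.125, 0.225, 0.575, 0.925, 1.275, 1.625, 1.975, 2.325.
f(-0.825) = -1.5475, f(-0.475) = 0.6225, f(-0.125) = 1.8125, f(0.225) = 2.0225, f(0.575) = 1.2525, f(0.925) = -0.4975, f(1.275) = -3.2275, f(1.625) = -6.9375, f(1.975) = -11.6275, f(2.325) = -17.2975.
Sum = Δx · [f(-0.825) + f(-0.475) + f(-0.125) + ...].
Sum = -12.39875.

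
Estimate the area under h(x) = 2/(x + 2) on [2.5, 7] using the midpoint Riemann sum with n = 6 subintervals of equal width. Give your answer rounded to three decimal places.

Δx = (7 − 2.5)/6 = 0.75.
Midpoints: 2.875, 3.625, 4.375, 5.125, 5.875, 6.625.
h(2.875) = 16/39, h(3.625) = 16/45, h(4.375) = 16/51, h(5.125) = 16/57, h(5.875) = 16/63, h(6.625) = 16/69.
Sum = Δx · [h(2.875) + h(3.625) + h(4.375) + ...].
Sum ≈ 1.385.

1.385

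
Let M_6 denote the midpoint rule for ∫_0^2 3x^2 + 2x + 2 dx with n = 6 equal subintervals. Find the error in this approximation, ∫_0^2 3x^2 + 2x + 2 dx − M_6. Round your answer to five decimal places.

Exact integral: ∫_0^2 f(x) dx = 16.
M_6 ≈ 15.9444444.
Error ≈ 16 − 15.9444444 ≈ 0.05556.

0.05556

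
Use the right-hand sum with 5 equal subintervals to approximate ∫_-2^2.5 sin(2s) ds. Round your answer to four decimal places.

Δs = (2.5 − (-2))/5 = 0.9.
Right endpoints: -1.1, -0.2, 0.7, 1.6, 2.5.
f(-1.1) ≈ -0.8085, f(-0.2) ≈ -0.3894, f(0.7) ≈ 0.9854, f(1.6) ≈ -0.0584, f(2.5) ≈ -0.9589.
Sum = Δs · [f(-1.1) + f(-0.2) + f(0.7) + f(1.6) + f(2.5)].
Sum ≈ -1.1068.

-1.1068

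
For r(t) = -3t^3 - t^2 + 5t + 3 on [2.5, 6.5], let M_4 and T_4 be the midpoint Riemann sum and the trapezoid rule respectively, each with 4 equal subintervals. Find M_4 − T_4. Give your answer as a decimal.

41.5

M_4 = -1280.
T_4 = -1321.5.
M_4 − T_4 = 41.5.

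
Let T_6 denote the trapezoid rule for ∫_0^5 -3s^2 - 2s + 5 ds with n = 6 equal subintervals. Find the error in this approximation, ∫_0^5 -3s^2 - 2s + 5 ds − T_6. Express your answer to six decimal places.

Exact integral: ∫_0^5 f(s) ds = -125.
T_6 ≈ -126.73611111.
Error ≈ -125 − (-126.73611111) ≈ 1.736111.

1.736111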